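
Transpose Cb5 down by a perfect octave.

For an octave the letter name doesn't change: still C, an octave down.
Moving 12 semitones down from Cb5 (the size of a perfect octave) reaches Cb4.

Cb4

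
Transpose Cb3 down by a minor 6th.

Eb2

Six letter names down from C: E.
Moving 8 semitones down from Cb3 (the size of a minor sixth) reaches Eb2.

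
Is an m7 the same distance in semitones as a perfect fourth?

No

10 semitones (minor seventh) vs 5 semitones (perfect fourth): not equal.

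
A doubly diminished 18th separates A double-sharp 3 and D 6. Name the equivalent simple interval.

doubly diminished fourth

Take out 2 octaves (14 from the number): 18 − 14 = 4.
Quality carries through unchanged, so the simple form is a doubly diminished fourth.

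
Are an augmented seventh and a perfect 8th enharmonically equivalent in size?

Both span 12 semitones: an augmented seventh and a perfect octave are the same chromatic distance.

Yes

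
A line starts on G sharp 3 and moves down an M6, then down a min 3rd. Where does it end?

G sharp 2

G#3 down a major sixth → B2 (9 semitones).
B2 down a minor third → G#2 (3 semitones).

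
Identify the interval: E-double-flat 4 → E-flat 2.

Descending from Ebb4 to Eb2 is the same interval as ascending Eb2 to Ebb4.
E to E is the same letter name, plus 2 octaves: a fifteenth.
Eb2 to Ebb4 spans 23 semitones — one semitone narrower than the perfect fifteenth (24) — giving a diminished fifteenth.
(Equivalently, a compound diminished octave: a diminished octave plus an octave.)

diminished 15th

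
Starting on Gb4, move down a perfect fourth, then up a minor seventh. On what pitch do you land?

Cb5

A perfect fourth down from Gb4 is Db4.
A minor seventh up from Db4 is Cb5.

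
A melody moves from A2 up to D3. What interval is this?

A to D spans four letter names (A-B-C-D) — that makes it a fourth of some quality.
A2 to D3 is 5 semitones, matching the perfect fourth exactly, so the quality is perfect.

perfect fourth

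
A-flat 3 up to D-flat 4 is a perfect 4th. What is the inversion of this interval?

perfect fifth

Interval numbers invert to sum to nine: 4 + 5 = 9, so a fourth inverts to a fifth.
And perfect stays perfect under inversion, so we get a perfect fifth.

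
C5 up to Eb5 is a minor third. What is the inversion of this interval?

major 6th

The rule of nine gives the new number: 9 − 3 = 6, so a third becomes a sixth.
The quality also flips — minor becomes major — giving a major sixth.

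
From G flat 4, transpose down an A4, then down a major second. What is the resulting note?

An augmented fourth down from Gb4 is Dbb4.
A major second down from Dbb4 is Cbb4.

C double-flat 4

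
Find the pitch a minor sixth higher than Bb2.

The sixth takes the letter from B up to G.
A minor sixth spans 8 semitones, so from Bb2 the target pitch is Gb3.

Gb3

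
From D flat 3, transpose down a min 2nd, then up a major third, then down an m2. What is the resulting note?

Down a minor second from Db3: C3 (1 semitone down).
A major third up from C3 is E3.
A minor second down from E3 is D#3.

D sharp 3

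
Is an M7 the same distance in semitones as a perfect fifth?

No

A major seventh spans 11 semitones; a perfect fifth spans 7 semitones. They differ by 4.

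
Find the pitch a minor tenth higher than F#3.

A4

The tenth's letter: F up three letter names plus an octave → A.
Moving 15 semitones up from F#3 (the size of a minor tenth) reaches A4.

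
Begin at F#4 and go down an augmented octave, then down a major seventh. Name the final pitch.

F#4 down an augmented octave → F3 (13 semitones).
A major seventh down from F3 is Gb2.

Gb2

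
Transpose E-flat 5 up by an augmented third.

G-sharp 5

The third takes the letter from E up to G.
Moving 5 semitones up from Eb5 (the size of an augmented third) reaches G#5.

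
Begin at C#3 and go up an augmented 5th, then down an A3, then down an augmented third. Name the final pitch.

An augmented fifth up from C#3 is G##3.
Down an augmented third from G##3: E3 (5 semitones down).
An augmented third down from E3 is Cb3.

Cb3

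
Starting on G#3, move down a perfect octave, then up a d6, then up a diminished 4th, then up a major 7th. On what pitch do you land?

Gb4

A perfect octave down from G#3 is G#2.
Up a diminished sixth from G#2: Eb3 (7 semitones up).
Eb3 up a diminished fourth → Abb3 (4 semitones).
A major seventh up from Abb3 is Gb4.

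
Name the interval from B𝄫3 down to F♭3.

perfect fourth

Descending from Bbb3 to Fb3 is the same interval as ascending Fb3 to Bbb3.
F to B spans four letter names (F-G-A-B) — that makes it a fourth of some quality.
The perfect fourth spans 5 semitones, and Fb3 to Bbb3 is exactly 5 semitones — so this is a perfect fourth.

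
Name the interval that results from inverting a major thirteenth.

minor 3rd

First reduce the compound major thirteenth to its simple form, a major sixth.
The rule of nine gives the new number: 9 − 6 = 3, so a sixth becomes a third.
And major becomes minor under inversion, so we get a minor third.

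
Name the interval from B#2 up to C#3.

B to C spans two letter names (B-C): a second.
B#2 to C#3 is 1 semitone, a half step short of the major second (2), so this is minor.

minor 2nd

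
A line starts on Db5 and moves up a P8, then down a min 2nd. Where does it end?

Db5 up a perfect octave → Db6 (12 semitones).
A minor second down from Db6 is C6.

C6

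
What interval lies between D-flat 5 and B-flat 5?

D to B spans six letter names (D-E-F-G-A-B) — that makes it a sixth of some quality.
Counting semitones, Db5→Bb5 is 9, which is the major sixth.

major 6th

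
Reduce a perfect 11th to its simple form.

Each octave removed subtracts seven from the number: 11 − 7 = 4.
So a perfect eleventh is an octave plus a perfect fourth. The quality is unchanged.

perfect fourth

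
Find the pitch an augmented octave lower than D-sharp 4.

D 3

The letter stays D (same as the start), shifted an octave down.
Moving 13 semitones down from D#4 (the size of an augmented octave) reaches D3.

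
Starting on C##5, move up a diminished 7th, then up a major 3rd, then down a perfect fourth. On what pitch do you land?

A#5

C##5 up a diminished seventh → B5 (9 semitones).
B5 up a major third → D#6 (4 semitones).
D#6 down a perfect fourth → A#5 (5 semitones).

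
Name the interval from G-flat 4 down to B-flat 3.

minor sixth

Descending from Gb4 to Bb3 is the same interval as ascending Bb3 to Gb4.
B to G spans six letter names (B-C-D-E-F-G), so the interval is some kind of sixth.
Bb3 to Gb4 is 8 semitones, a half step short of the major sixth (9), so this is minor.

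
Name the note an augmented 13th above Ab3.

F#5

The thirteenth's letter: A up six letter names plus an octave → F.
An augmented thirteenth is 22 semitones; 22 semitones up from Ab3 gives F#5.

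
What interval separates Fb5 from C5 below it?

Descending from Fb5 to C5 is the same interval as ascending C5 to Fb5.
C to F spans four letter names (C-D-E-F), so the interval is some kind of fourth.
C5 to Fb5 spans 4 semitones — one semitone narrower than the perfect fourth (5) — giving a diminished fourth.

diminished fourth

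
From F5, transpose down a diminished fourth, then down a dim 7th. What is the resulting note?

Down a diminished fourth from F5: C#5 (4 semitones down).
A diminished seventh down from C#5 is D##4.

D##4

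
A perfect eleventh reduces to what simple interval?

perfect fourth

Take out an octave (7 from the number): 11 − 7 = 4.
So a perfect eleventh is an octave plus a perfect fourth. The quality is unchanged.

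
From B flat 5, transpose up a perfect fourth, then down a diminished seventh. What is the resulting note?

Bb5 up a perfect fourth → Eb6 (5 semitones).
Eb6 down a diminished seventh → F#5 (9 semitones).

F sharp 5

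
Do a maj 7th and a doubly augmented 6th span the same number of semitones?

Both span 11 semitones: a major seventh and a doubly augmented sixth are the same chromatic distance.

Yes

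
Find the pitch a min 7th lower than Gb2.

Ab1

Seven letter names down from G: A.
Moving 10 semitones down from Gb2 (the size of a minor seventh) reaches Ab1.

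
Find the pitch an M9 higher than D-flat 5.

E-flat 6

Two letters up from D (plus an octave) reaches E.
A major ninth spans 14 semitones, so from Db5 the target pitch is Eb6.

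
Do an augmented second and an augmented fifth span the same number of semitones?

No

3 semitones (augmented second) vs 8 semitones (augmented fifth): not equal.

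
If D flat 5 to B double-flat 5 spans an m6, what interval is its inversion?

Inverted interval numbers add to nine, so a sixth pairs with a third (6 + 3 = 9).
And minor becomes major under inversion, so we get a major third.

major 3rd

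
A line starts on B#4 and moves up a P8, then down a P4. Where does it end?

F##5

A perfect octave up from B#4 is B#5.
Down a perfect fourth from B#5: F##5 (5 semitones down).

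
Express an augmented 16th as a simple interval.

Each octave removed subtracts seven from the number: 16 − 14 = 2.
Quality carries through unchanged, so the simple form is an augmented second.

augmented second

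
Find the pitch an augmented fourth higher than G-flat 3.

C 4

Four letter names up from G: C.
An augmented fourth is 6 semitones; 6 semitones up from Gb3 gives C4.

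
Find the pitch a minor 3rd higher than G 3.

B-flat 3

The third takes the letter from G up to B.
A minor third spans 3 semitones, so from G3 the target pitch is Bb3.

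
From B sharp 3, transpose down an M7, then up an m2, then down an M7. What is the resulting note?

E flat 2

B#3 down a major seventh → C#3 (11 semitones).
Up a minor second from C#3: D3 (1 semitone up).
Down a major seventh from D3: Eb2 (11 semitones down).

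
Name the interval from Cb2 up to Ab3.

C to A spans six letter names (C-D-E-F-G-A), plus an octave: a thirteenth.
Counting semitones, Cb2→Ab3 is 21, which is the major thirteenth.
(Equivalently, a compound major sixth: a major sixth plus an octave.)

major thirteenth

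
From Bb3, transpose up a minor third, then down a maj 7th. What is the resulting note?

A minor third up from Bb3 is Db4.
Down a major seventh from Db4: Ebb3 (11 semitones down).

Ebb3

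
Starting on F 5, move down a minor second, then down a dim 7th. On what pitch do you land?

A minor second down from F5 is E5.
E5 down a diminished seventh → F##4 (9 semitones).

F double-sharp 4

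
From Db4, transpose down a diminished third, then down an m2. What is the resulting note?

Down a diminished third from Db4: B3 (2 semitones down).
A minor second down from B3 is A#3.

A#3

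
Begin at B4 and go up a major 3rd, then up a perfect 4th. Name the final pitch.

G#5

B4 up a major third → D#5 (4 semitones).
A perfect fourth up from D#5 is G#5.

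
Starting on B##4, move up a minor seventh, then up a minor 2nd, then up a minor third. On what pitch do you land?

A minor seventh up from B##4 is A##5.
A minor second up from A##5 is B#5.
A minor third up from B#5 is D#6.

D#6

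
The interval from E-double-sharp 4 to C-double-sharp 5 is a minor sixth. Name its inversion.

major third

Interval numbers invert to sum to nine: 6 + 3 = 9, so a sixth inverts to a third.
The quality also flips — minor becomes major — giving a major third.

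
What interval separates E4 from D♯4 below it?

Descending from E4 to D#4 is the same interval as ascending D#4 to E4.
D to E spans two letter names (D-E): a second.
D#4 to E4 is 1 semitone, a half step short of the major second (2), so this is minor.

minor 2nd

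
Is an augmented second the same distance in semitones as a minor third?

Both span 3 semitones: an augmented second and a minor third are the same chromatic distance.

Yes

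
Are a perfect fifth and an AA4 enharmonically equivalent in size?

Both span 7 semitones: a perfect fifth and a doubly augmented fourth are the same chromatic distance.

Yes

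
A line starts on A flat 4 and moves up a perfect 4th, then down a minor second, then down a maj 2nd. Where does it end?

Up a perfect fourth from Ab4: Db5 (5 semitones up).
Down a minor second from Db5: C5 (1 semitone down).
A major second down from C5 is Bb4.

B flat 4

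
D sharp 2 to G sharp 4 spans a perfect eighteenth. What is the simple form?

Take out 2 octaves (14 from the number): 18 − 14 = 4.
Quality carries through unchanged, so the simple form is a perfect fourth.

perfect 4th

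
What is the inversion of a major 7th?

minor second

Inverted interval numbers add to nine, so a seventh pairs with a second (7 + 2 = 9).
The quality also flips — major becomes minor — giving a minor second.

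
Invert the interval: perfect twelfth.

perfect fourth

First reduce the compound perfect twelfth to its simple form, a perfect fifth.
Interval numbers invert to sum to nine: 5 + 4 = 9, so a fifth inverts to a fourth.
Quality inverts too: perfect stays perfect. That makes the inversion a perfect fourth.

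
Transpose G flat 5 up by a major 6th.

Counting six letter names up from G lands on E.
A major sixth is 9 semitones; 9 semitones up from Gb5 gives Eb6.

E flat 6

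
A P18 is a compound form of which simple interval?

perfect 4th

Each octave removed subtracts seven from the number: 18 − 14 = 4.
So a perfect eighteenth is 2 octaves plus a perfect fourth. The quality is unchanged.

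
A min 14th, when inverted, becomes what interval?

M2

First reduce the compound minor fourteenth to its simple form, a minor seventh.
Interval numbers invert to sum to nine: 7 + 2 = 9, so a seventh inverts to a second.
The quality also flips — minor becomes major — giving a major second.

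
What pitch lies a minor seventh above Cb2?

Bbb2

Seven letter names up from C: B.
A minor seventh spans 10 semitones, so from Cb2 the target pitch is Bbb2.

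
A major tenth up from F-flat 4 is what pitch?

Counting three letter names plus an octave up from F lands on A.
Moving 16 semitones up from Fb4 (the size of a major tenth) reaches Ab5.

A-flat 5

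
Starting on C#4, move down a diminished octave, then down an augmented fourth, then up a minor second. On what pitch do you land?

A diminished octave down from C#4 is C##3.
An augmented fourth down from C##3 is G#2.
G#2 up a minor second → A2 (1 semitone).

A2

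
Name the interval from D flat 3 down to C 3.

Descending from Db3 to C3 is the same interval as ascending C3 to Db3.
C to D spans two letter names (C-D), so the interval is some kind of second.
At 1 semitone, C3→Db3 falls one short of a major second: minor.

m2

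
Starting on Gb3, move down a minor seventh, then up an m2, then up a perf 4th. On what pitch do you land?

Ebb3

Down a minor seventh from Gb3: Ab2 (10 semitones down).
Up a minor second from Ab2: Bbb2 (1 semitone up).
A perfect fourth up from Bbb2 is Ebb3.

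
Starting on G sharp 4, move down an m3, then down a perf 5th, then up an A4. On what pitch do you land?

D double-sharp 4

G#4 down a minor third → E#4 (3 semitones).
A perfect fifth down from E#4 is A#3.
An augmented fourth up from A#3 is D##4.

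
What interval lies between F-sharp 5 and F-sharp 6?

perfect 8th

F to F is the same letter name, plus an octave — that makes it an octave of some quality.
Counting semitones, F#5→F#6 is 12, which is the perfect octave.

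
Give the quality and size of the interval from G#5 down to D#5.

perfect 4th

Descending from G#5 to D#5 is the same interval as ascending D#5 to G#5.
D to G spans four letter names (D-E-F-G): a fourth.
D#5 to G#5 is 5 semitones, matching the perfect fourth exactly, so the quality is perfect.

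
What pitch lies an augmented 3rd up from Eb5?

G#5

Counting three letter names up from E lands on G.
An augmented third spans 5 semitones, so from Eb5 the target pitch is G#5.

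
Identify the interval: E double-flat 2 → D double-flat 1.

major ninth

Descending from Ebb2 to Dbb1 is the same interval as ascending Dbb1 to Ebb2.
D to E spans two letter names (D-E), plus an octave — that makes it a ninth of some quality.
Counting semitones, Dbb1→Ebb2 is 14, which is the major ninth.
(Equivalently, a compound major second: a major second plus an octave.)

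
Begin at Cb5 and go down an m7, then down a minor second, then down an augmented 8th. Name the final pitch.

Down a minor seventh from Cb5: Db4 (10 semitones down).
A minor second down from Db4 is C4.
C4 down an augmented octave → Cb3 (13 semitones).

Cb3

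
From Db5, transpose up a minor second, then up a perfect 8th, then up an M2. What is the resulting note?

Fb6

Db5 up a minor second → Ebb5 (1 semitone).
A perfect octave up from Ebb5 is Ebb6.
A major second up from Ebb6 is Fb6.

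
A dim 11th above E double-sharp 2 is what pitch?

The eleventh's letter: E up four letter names plus an octave → A.
A diminished eleventh is 16 semitones; 16 semitones up from E##2 gives A#3.

A sharp 3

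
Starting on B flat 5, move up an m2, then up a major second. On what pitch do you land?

A minor second up from Bb5 is Cb6.
Up a major second from Cb6: Db6 (2 semitones up).

D flat 6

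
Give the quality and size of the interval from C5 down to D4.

m7

Descending from C5 to D4 is the same interval as ascending D4 to C5.
D to C spans seven letter names (D-E-F-G-A-B-C): a seventh.
A major seventh would be 11 semitones, but D4 to C5 is 10 — one semitone narrower, making it a minor seventh.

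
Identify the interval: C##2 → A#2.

minor sixth

C to A spans six letter names (C-D-E-F-G-A), so the interval is some kind of sixth.
A major sixth would be 9 semitones, but C##2 to A#2 is 8 — one semitone narrower, making it a minor sixth.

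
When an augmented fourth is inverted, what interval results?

The rule of nine gives the new number: 9 − 4 = 5, so a fourth becomes a fifth.
The quality also flips — augmented becomes diminished — giving a diminished fifth.

d5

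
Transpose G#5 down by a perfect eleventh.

D#4

Four letters down from G (plus an octave) reaches D.
A perfect eleventh is 17 semitones; 17 semitones down from G#5 gives D#4.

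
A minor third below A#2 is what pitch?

Counting three letter names down from A lands on F.
Moving 3 semitones down from A#2 (the size of a minor third) reaches F##2.

F##2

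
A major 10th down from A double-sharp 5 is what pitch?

Counting three letter names plus an octave down from A lands on F.
A major tenth is 16 semitones; 16 semitones down from A##5 gives F##4.

F double-sharp 4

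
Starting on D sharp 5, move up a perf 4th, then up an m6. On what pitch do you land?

E 6

Up a perfect fourth from D#5: G#5 (5 semitones up).
A minor sixth up from G#5 is E6.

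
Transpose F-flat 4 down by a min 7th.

The seventh takes the letter from F down to G.
Moving 10 semitones down from Fb4 (the size of a minor seventh) reaches Gb3.

G-flat 3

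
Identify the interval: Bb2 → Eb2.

perfect fifth

Descending from Bb2 to Eb2 is the same interval as ascending Eb2 to Bb2.
E to B spans five letter names (E-F-G-A-B) — that makes it a fifth of some quality.
The perfect fifth spans 7 semitones, and Eb2 to Bb2 is exactly 7 semitones — so this is a perfect fifth.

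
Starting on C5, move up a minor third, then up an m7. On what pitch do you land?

Db6

Up a minor third from C5: Eb5 (3 semitones up).
Up a minor seventh from Eb5: Db6 (10 semitones up).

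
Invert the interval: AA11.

doubly diminished fifth

First reduce the compound doubly augmented eleventh to its simple form, a doubly augmented fourth.
Interval numbers invert to sum to nine: 4 + 5 = 9, so a fourth inverts to a fifth.
And doubly augmented becomes doubly diminished under inversion, so we get a doubly diminished fifth.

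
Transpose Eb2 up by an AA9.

F##3

The ninth's letter: E up two letter names plus an octave → F.
Moving 16 semitones up from Eb2 (the size of a doubly augmented ninth) reaches F##3.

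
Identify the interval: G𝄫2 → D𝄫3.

G to D spans five letter names (G-A-B-C-D) — that makes it a fifth of some quality.
The perfect fifth spans 7 semitones, and Gbb2 to Dbb3 is exactly 7 semitones — so this is a perfect fifth.

perfect 5th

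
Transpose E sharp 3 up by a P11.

The eleventh's letter: E up four letter names plus an octave → A.
Moving 17 semitones up from E#3 (the size of a perfect eleventh) reaches A#4.

A sharp 4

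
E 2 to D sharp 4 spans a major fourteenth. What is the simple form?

Subtracting seven from the interval number removes an octave: 14 − 7 = 7.
Quality carries through unchanged, so the simple form is a major seventh.

major seventh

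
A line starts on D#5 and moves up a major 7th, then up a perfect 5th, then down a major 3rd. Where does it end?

E#6

A major seventh up from D#5 is C##6.
Up a perfect fifth from C##6: G##6 (7 semitones up).
Down a major third from G##6: E#6 (4 semitones down).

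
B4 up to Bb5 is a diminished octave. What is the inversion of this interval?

augmented unison

The rule of nine gives the new number: 9 − 8 = 1, so an octave becomes a unison.
The quality also flips — diminished becomes augmented — giving an augmented unison.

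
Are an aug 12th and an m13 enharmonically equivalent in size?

Yes

Both span 20 semitones: an augmented twelfth and a minor thirteenth are the same chromatic distance.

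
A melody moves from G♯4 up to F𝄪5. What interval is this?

G to F spans seven letter names (G-A-B-C-D-E-F): a seventh.
Counting semitones, G#4→F##5 is 11, which is the major seventh.

major seventh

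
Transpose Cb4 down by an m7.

Db3

Seven letter names down from C: D.
A minor seventh spans 10 semitones, so from Cb4 the target pitch is Db3.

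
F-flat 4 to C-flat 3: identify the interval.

perfect 11th

Descending from Fb4 to Cb3 is the same interval as ascending Cb3 to Fb4.
C to F spans four letter names (C-D-E-F), plus an octave — that makes it an eleventh of some quality.
The perfect eleventh spans 17 semitones, and Cb3 to Fb4 is exactly 17 semitones — so this is a perfect eleventh.
(Equivalently, a compound perfect fourth: a perfect fourth plus an octave.)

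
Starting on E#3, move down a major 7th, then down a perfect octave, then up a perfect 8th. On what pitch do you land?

F#2

E#3 down a major seventh → F#2 (11 semitones).
Down a perfect octave from F#2: F#1 (12 semitones down).
Up a perfect octave from F#1: F#2 (12 semitones up).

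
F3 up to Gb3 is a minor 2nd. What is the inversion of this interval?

The rule of nine gives the new number: 9 − 2 = 7, so a second becomes a seventh.
And minor becomes major under inversion, so we get a major seventh.

M7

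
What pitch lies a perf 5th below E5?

A4

The fifth takes the letter from E down to A.
Moving 7 semitones down from E5 (the size of a perfect fifth) reaches A4.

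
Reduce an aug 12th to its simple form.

augmented 5th

Each octave removed subtracts seven from the number: 12 − 7 = 5.
So an augmented twelfth is an octave plus an augmented fifth. The quality is unchanged.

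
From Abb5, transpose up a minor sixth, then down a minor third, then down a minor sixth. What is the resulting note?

A minor sixth up from Abb5 is Fbb6.
Fbb6 down a minor third → Dbb6 (3 semitones).
A minor sixth down from Dbb6 is Fb5.

Fb5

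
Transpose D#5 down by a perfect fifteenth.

D#3

A fifteenth keeps the letter name D, two octaves down from D.
A perfect fifteenth is 24 semitones; 24 semitones down from D#5 gives D#3.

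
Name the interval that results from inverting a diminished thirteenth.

augmented third

First reduce the compound diminished thirteenth to its simple form, a diminished sixth.
Interval numbers invert to sum to nine: 6 + 3 = 9, so a sixth inverts to a third.
And diminished becomes augmented under inversion, so we get an augmented third.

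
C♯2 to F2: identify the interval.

C to F spans four letter names (C-D-E-F): a fourth.
C#2 to F2 spans 4 semitones — one semitone narrower than the perfect fourth (5) — giving a diminished fourth.

diminished fourth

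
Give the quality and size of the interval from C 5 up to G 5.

P5

C to G spans five letter names (C-D-E-F-G): a fifth.
The perfect fifth spans 7 semitones, and C5 to G5 is exactly 7 semitones — so this is a perfect fifth.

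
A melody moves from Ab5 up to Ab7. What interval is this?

A to A is the same letter name, plus 2 octaves: a fifteenth.
Counting semitones, Ab5→Ab7 is 24, which is the perfect fifteenth.
(Equivalently, a compound perfect octave: a perfect octave plus an octave.)

perfect 15th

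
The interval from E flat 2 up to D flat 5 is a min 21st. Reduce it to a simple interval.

minor seventh

Subtracting seven from the interval number removes an octave: 21 − 14 = 7.
That makes a minor twenty-first a compound minor seventh — 2 octaves plus a minor seventh.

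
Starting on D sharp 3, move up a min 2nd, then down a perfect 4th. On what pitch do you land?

B 2

A minor second up from D#3 is E3.
E3 down a perfect fourth → B2 (5 semitones).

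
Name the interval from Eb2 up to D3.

major 7th

E to D spans seven letter names (E-F-G-A-B-C-D): a seventh.
The major seventh spans 11 semitones, and Eb2 to D3 is exactly 11 semitones — so this is a major seventh.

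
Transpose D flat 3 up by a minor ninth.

E double-flat 4

The ninth's letter: D up two letter names plus an octave → E.
Moving 13 semitones up from Db3 (the size of a minor ninth) reaches Ebb4.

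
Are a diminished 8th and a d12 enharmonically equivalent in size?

11 semitones (diminished octave) vs 18 semitones (diminished twelfth): not equal.

No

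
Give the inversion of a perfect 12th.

perfect 4th

First reduce the compound perfect twelfth to its simple form, a perfect fifth.
Interval numbers invert to sum to nine: 5 + 4 = 9, so a fifth inverts to a fourth.
And perfect stays perfect under inversion, so we get a perfect fourth.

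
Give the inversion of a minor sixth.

M3

Inverted interval numbers add to nine, so a sixth pairs with a third (6 + 3 = 9).
And minor becomes major under inversion, so we get a major third.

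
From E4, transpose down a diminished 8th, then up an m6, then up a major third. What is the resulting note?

E#4

E4 down a diminished octave → E#3 (11 semitones).
Up a minor sixth from E#3: C#4 (8 semitones up).
C#4 up a major third → E#4 (4 semitones).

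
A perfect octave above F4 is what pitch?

The letter stays F (same as the start), shifted an octave up.
A perfect octave is 12 semitones; 12 semitones up from F4 gives F5.

F5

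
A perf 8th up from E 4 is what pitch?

The letter stays E (same as the start), shifted an octave up.
A perfect octave is 12 semitones; 12 semitones up from E4 gives E5.

E 5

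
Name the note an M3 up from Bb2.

Counting three letter names up from B lands on D.
Moving 4 semitones up from Bb2 (the size of a major third) reaches D3.

D3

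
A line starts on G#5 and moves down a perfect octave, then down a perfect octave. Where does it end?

G#3

G#5 down a perfect octave → G#4 (12 semitones).
G#4 down a perfect octave → G#3 (12 semitones).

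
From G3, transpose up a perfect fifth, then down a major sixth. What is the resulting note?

F3

A perfect fifth up from G3 is D4.
A major sixth down from D4 is F3.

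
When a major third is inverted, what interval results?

m6

Inverted interval numbers add to nine, so a third pairs with a sixth (3 + 6 = 9).
Quality inverts too: major becomes minor. That makes the inversion a minor sixth.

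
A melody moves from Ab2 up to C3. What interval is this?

M3

A to C spans three letter names (A-B-C), so the interval is some kind of third.
Counting semitones, Ab2→C3 is 4, which is the major third.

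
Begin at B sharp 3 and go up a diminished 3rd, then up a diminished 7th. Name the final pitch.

A diminished third up from B#3 is D4.
Up a diminished seventh from D4: Cb5 (9 semitones up).

C flat 5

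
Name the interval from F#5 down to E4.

Descending from F#5 to E4 is the same interval as ascending E4 to F#5.
E to F spans two letter names (E-F), plus an octave: a ninth.
Counting semitones, E4→F#5 is 14, which is the major ninth.
(Equivalently, a compound major second: a major second plus an octave.)

M9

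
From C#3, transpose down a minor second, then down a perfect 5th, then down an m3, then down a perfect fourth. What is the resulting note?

C#3 down a minor second → B#2 (1 semitone).
B#2 down a perfect fifth → E#2 (7 semitones).
Down a minor third from E#2: C##2 (3 semitones down).
Down a perfect fourth from C##2: G##1 (5 semitones down).

G##1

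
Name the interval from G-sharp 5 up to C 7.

G to C spans four letter names (G-A-B-C), plus an octave: an eleventh.
A perfect eleventh would be 17 semitones; G#5 to C7 is 16, one semitone narrower, so the interval is diminished.
(Equivalently, a compound diminished fourth: a diminished fourth plus an octave.)

diminished eleventh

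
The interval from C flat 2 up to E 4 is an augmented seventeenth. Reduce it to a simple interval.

augmented 3rd

Take out 2 octaves (14 from the number): 17 − 14 = 3.
So an augmented seventeenth is 2 octaves plus an augmented third. The quality is unchanged.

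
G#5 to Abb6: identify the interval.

dd9

G to A spans two letter names (G-A), plus an octave — that makes it a ninth of some quality.
G#5 to Abb6 spans 11 semitones — three semitones narrower than the major ninth (14) — giving a doubly diminished ninth.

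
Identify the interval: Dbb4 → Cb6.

major fourteenth

D to C spans seven letter names (D-E-F-G-A-B-C), plus an octave: a fourteenth.
Counting semitones, Dbb4→Cb6 is 23, which is the major fourteenth.
(Equivalently, a compound major seventh: a major seventh plus an octave.)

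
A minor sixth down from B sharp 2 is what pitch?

D double-sharp 2

Six letter names down from B: D.
A minor sixth spans 8 semitones, so from B#2 the target pitch is D##2.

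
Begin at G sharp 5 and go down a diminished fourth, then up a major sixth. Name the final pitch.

A diminished fourth down from G#5 is D##5.
D##5 up a major sixth → B##5 (9 semitones).

B double-sharp 5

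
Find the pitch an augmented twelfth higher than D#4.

A##5

Five letters up from D (plus an octave) reaches A.
An augmented twelfth spans 20 semitones, so from D#4 the target pitch is A##5.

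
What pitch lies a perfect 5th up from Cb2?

Counting five letter names up from C lands on G.
A perfect fifth is 7 semitones; 7 semitones up from Cb2 gives Gb2.

Gb2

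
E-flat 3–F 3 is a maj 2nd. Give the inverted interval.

minor seventh

Inverted interval numbers add to nine, so a second pairs with a seventh (2 + 7 = 9).
The quality also flips — major becomes minor — giving a minor seventh.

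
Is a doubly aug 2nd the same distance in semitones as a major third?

Yes

Both span 4 semitones: a doubly augmented second and a major third are the same chromatic distance.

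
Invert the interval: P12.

perfect fourth

First reduce the compound perfect twelfth to its simple form, a perfect fifth.
Inverted interval numbers add to nine, so a fifth pairs with a fourth (5 + 4 = 9).
And perfect stays perfect under inversion, so we get a perfect fourth.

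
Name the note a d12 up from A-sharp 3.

E 5

Counting five letter names plus an octave up from A lands on E.
A diminished twelfth spans 18 semitones, so from A#3 the target pitch is E5.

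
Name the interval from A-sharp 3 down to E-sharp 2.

Descending from A#3 to E#2 is the same interval as ascending E#2 to A#3.
E to A spans four letter names (E-F-G-A), plus an octave, so the interval is some kind of eleventh.
The perfect eleventh spans 17 semitones, and E#2 to A#3 is exactly 17 semitones — so this is a perfect eleventh.
(Equivalently, a compound perfect fourth: a perfect fourth plus an octave.)

perfect 11th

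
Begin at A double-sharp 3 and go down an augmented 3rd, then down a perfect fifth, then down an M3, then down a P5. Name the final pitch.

C 2

A##3 down an augmented third → F#3 (5 semitones).
Down a perfect fifth from F#3: B2 (7 semitones down).
B2 down a major third → G2 (4 semitones).
A perfect fifth down from G2 is C2.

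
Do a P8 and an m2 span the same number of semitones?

A perfect octave spans 12 semitones; a minor second spans 1 semitone. They differ by 11.

No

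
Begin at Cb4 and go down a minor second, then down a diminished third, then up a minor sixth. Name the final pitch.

A minor second down from Cb4 is Bb3.
A diminished third down from Bb3 is G#3.
A minor sixth up from G#3 is E4.

E4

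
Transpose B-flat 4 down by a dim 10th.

G-sharp 3

The tenth's letter: B down three letter names plus an octave → G.
A diminished tenth spans 14 semitones, so from Bb4 the target pitch is G#3.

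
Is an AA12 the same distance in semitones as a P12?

21 semitones (doubly augmented twelfth) vs 19 semitones (perfect twelfth): not equal.

No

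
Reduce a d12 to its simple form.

diminished fifth

Take out an octave (7 from the number): 12 − 7 = 5.
That makes a diminished twelfth a compound diminished fifth — an octave plus a diminished fifth.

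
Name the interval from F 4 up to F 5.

F to F is the same letter name, plus an octave, so the interval is some kind of octave.
F4 to F5 is 12 semitones, matching the perfect octave exactly, so the quality is perfect.

P8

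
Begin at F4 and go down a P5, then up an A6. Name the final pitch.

A perfect fifth down from F4 is Bb3.
An augmented sixth up from Bb3 is G#4.

G#4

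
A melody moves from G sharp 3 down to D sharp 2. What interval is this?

Descending from G#3 to D#2 is the same interval as ascending D#2 to G#3.
D to G spans four letter names (D-E-F-G), plus an octave, so the interval is some kind of eleventh.
Counting semitones, D#2→G#3 is 17, which is the perfect eleventh.
(Equivalently, a compound perfect fourth: a perfect fourth plus an octave.)

perfect eleventh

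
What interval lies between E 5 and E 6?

E to E is the same letter name, plus an octave — that makes it an octave of some quality.
The perfect octave spans 12 semitones, and E5 to E6 is exactly 12 semitones — so this is a perfect octave.

P8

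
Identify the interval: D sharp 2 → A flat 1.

doubly augmented fourth

Descending from D#2 to Ab1 is the same interval as ascending Ab1 to D#2.
A to D spans four letter names (A-B-C-D) — that makes it a fourth of some quality.
Ab1 to D#2 spans 7 semitones — two semitones wider than the perfect fourth (5) — giving a doubly augmented fourth.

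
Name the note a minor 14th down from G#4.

The fourteenth's letter: G down seven letter names plus an octave → A.
A minor fourteenth is 22 semitones; 22 semitones down from G#4 gives A#2.

A#2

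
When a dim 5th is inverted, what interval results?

Interval numbers invert to sum to nine: 5 + 4 = 9, so a fifth inverts to a fourth.
And diminished becomes augmented under inversion, so we get an augmented fourth.

A4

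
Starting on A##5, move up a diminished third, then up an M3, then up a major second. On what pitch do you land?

F##6

A##5 up a diminished third → C#6 (2 semitones).
A major third up from C#6 is E#6.
E#6 up a major second → F##6 (2 semitones).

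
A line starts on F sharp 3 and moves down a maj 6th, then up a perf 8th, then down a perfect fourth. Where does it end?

E 3

F#3 down a major sixth → A2 (9 semitones).
A perfect octave up from A2 is A3.
Down a perfect fourth from A3: E3 (5 semitones down).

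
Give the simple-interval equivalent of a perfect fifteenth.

perfect 8th

Each octave removed subtracts seven from the number: 15 − 7 = 8.
That makes a perfect fifteenth a compound perfect octave — an octave plus a perfect octave.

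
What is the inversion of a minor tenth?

major 6th

First reduce the compound minor tenth to its simple form, a minor third.
Interval numbers invert to sum to nine: 3 + 6 = 9, so a third inverts to a sixth.
And minor becomes major under inversion, so we get a major sixth.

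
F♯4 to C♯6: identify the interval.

perfect 12th

F to C spans five letter names (F-G-A-B-C), plus an octave: a twelfth.
F#4 to C#6 is 19 semitones, matching the perfect twelfth exactly, so the quality is perfect.
(Equivalently, a compound perfect fifth: a perfect fifth plus an octave.)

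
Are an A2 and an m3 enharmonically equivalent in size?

Yes

Both span 3 semitones: an augmented second and a minor third are the same chromatic distance.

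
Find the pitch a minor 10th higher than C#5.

Three letters up from C (plus an octave) reaches E.
Moving 15 semitones up from C#5 (the size of a minor tenth) reaches E6.

E6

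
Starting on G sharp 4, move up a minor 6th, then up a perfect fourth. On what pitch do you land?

A 5

Up a minor sixth from G#4: E5 (8 semitones up).
A perfect fourth up from E5 is A5.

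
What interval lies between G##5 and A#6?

minor 9th

G to A spans two letter names (G-A), plus an octave, so the interval is some kind of ninth.
At 13 semitones, G##5→A#6 falls one short of a major ninth: minor.
(Equivalently, a compound minor second: a minor second plus an octave.)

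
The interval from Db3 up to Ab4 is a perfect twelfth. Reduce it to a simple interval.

Subtracting seven from the interval number removes an octave: 12 − 7 = 5.
So a perfect twelfth is an octave plus a perfect fifth. The quality is unchanged.

P5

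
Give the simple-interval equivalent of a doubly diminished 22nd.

Each octave removed subtracts seven from the number: 22 − 14 = 8.
That makes a doubly diminished twenty-second a compound doubly diminished octave — 2 octaves plus a doubly diminished octave.

dd8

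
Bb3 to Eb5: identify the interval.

B to E spans four letter names (B-C-D-E), plus an octave, so the interval is some kind of eleventh.
Bb3 to Eb5 is 17 semitones, matching the perfect eleventh exactly, so the quality is perfect.
(Equivalently, a compound perfect fourth: a perfect fourth plus an octave.)

perfect 11th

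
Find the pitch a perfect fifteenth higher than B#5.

B#7

For a fifteenth the letter name doesn't change: still B, two octaves up.
A perfect fifteenth is 24 semitones; 24 semitones up from B#5 gives B#7.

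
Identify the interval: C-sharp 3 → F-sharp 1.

Descending from C#3 to F#1 is the same interval as ascending F#1 to C#3.
F to C spans five letter names (F-G-A-B-C), plus an octave: a twelfth.
F#1 to C#3 is 19 semitones, matching the perfect twelfth exactly, so the quality is perfect.
(Equivalently, a compound perfect fifth: a perfect fifth plus an octave.)

perfect twelfth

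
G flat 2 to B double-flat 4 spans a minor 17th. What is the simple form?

Take out 2 octaves (14 from the number): 17 − 14 = 3.
Quality carries through unchanged, so the simple form is a minor third.

m3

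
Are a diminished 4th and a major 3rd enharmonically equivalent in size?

Yes

A diminished fourth spans 4 semitones, and a major third also spans 4 semitones — they're enharmonic.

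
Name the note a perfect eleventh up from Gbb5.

Counting four letter names plus an octave up from G lands on C.
A perfect eleventh spans 17 semitones, so from Gbb5 the target pitch is Cbb7.

Cbb7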